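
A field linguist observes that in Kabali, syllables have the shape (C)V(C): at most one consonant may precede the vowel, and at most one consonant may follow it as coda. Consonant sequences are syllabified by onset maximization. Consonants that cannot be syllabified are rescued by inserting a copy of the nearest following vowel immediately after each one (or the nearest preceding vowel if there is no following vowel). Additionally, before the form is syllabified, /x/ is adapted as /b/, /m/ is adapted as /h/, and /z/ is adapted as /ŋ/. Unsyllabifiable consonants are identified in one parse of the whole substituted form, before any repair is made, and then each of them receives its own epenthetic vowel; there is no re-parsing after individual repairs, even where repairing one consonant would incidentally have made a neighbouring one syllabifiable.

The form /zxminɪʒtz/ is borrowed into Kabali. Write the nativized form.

ŋibihinɪʒtɪŋɪ

Substitution: /z/ → /ŋ/, /x/ → /b/, /m/ → /h/, giving /ŋbhinɪʒtŋ/.
Under (C)V(C), the unsyllabifiable consonants are /ŋ/, /b/, /t/, /ŋ/ (at most one coda consonant is licensed; onsets are limited to one consonant).
Each unlicensed consonant becomes the onset of a new syllable: /ŋ/ → /ŋi/, /b/ → /bi/, /t/ → /tɪ/, /ŋ/ → /ŋɪ/.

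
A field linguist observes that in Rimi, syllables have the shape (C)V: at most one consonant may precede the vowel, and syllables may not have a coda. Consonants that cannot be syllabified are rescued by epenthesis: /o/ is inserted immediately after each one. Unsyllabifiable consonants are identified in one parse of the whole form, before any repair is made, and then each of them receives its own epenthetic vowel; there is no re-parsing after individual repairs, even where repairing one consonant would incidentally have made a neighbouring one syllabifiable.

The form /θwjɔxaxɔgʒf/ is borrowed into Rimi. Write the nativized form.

Under (C)V, the unsyllabifiable consonants are /θ/, /w/, /g/, /ʒ/, /f/ (no codas are permitted; onsets are limited to one consonant).
Inserting the epenthetic vowel yields /θ/ → /θo/, /w/ → /wo/, /g/ → /go/, /ʒ/ → /ʒo/, /f/ → /fo/.

θowojɔxaxɔgoʒofo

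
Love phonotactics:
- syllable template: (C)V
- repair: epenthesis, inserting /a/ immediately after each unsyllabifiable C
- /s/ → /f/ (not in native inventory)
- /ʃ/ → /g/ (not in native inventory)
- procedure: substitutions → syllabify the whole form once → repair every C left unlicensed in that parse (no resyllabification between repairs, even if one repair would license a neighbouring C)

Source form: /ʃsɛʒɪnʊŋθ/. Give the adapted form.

Substitution: /ʃ/ → /g/, /s/ → /f/, giving /gfɛʒɪnʊŋθ/.
Syllabifying with onset maximization leaves /g/, /ŋ/, /θ/ stranded (no codas are permitted; onsets are limited to one consonant).
Inserting the epenthetic vowel yields /g/ → /ga/, /ŋ/ → /ŋa/, /θ/ → /θa/.

gafɛʒɪnʊŋaθa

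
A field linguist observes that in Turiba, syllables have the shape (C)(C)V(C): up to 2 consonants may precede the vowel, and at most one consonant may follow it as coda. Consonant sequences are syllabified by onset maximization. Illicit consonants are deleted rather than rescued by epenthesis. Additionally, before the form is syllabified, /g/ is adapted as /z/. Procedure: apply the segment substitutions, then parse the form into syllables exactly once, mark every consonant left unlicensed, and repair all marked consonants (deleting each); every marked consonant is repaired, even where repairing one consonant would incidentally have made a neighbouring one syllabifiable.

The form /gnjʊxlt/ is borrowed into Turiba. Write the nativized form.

Substitution: /g/ → /z/, giving /znjʊxlt/.
Under (C)(C)V(C), the unsyllabifiable consonants are /z/, /l/, /t/ (at most one coda consonant is licensed; onsets may contain at most 2 consonants).
Deletion applies to /z/, /l/, /t/.

njʊx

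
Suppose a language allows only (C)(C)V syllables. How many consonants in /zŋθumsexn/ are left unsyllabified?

Under (C)(C)V, the unsyllabifiable consonants are /z/, /x/, /n/ (no codas are permitted; onsets may contain at most 2 consonants).

3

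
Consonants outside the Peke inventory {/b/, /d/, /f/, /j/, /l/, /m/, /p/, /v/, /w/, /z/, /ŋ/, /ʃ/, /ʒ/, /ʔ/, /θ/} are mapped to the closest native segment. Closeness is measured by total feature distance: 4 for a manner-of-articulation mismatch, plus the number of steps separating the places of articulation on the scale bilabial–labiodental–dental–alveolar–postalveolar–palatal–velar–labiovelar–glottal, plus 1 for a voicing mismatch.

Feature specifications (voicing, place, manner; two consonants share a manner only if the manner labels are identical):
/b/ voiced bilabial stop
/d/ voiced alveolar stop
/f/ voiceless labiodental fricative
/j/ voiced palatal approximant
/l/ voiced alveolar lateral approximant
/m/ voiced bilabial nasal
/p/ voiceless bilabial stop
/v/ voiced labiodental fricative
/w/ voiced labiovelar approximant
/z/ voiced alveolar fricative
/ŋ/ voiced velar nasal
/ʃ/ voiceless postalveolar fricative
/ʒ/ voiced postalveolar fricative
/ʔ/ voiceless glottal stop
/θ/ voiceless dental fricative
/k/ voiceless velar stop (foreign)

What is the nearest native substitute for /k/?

ʔ

/ʔ/ is closest: same manner (stop), place distance 2 (velar→glottal), same voicing; total 2. Next closest is /d/ at distance 4.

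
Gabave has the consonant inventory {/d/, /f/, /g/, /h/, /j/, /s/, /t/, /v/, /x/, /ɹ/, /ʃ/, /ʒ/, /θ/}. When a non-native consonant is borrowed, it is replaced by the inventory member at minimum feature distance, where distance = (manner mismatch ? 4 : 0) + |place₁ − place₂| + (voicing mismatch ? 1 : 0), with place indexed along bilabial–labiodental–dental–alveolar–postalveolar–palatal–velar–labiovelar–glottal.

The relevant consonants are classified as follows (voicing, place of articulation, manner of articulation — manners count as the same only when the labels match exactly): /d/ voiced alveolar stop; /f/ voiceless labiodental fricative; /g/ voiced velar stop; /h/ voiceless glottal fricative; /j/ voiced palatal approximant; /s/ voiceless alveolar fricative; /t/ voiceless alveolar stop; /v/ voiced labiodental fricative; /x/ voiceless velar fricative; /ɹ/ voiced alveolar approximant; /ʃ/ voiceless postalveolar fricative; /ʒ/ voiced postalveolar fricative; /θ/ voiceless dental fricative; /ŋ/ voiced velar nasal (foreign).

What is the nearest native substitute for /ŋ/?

/g/ is closest: manner differs (nasal→stop, +4), place distance 0 (velar→velar), same voicing; total 4. Next closest is /j/ at distance 5.

g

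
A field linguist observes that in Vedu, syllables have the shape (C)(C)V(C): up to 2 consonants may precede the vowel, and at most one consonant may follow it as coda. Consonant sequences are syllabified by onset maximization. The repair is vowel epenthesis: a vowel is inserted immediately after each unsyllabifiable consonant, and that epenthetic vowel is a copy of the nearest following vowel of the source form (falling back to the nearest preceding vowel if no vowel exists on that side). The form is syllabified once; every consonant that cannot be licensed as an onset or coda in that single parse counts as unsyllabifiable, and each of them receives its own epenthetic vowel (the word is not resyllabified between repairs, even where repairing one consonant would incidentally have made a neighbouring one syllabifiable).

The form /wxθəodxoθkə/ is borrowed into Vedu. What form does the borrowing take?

wəxθəodxoθkə

Under (C)(C)V(C), the unsyllabifiable consonants are /w/ (at most one coda consonant is licensed; onsets may contain at most 2 consonants).
Each unlicensed consonant becomes the onset of a new syllable: /w/ → /wə/.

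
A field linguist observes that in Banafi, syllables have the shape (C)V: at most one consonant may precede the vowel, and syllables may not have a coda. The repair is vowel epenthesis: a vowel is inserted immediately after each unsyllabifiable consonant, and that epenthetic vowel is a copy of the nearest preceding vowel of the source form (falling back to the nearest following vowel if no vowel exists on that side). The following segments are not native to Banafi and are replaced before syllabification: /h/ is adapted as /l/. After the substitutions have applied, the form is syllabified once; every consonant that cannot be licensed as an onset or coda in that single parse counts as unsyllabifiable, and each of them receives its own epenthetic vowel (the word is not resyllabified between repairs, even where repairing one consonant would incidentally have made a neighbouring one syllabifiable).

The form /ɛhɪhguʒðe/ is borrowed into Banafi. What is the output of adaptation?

ɛlɪlɪguʒuðe

Substitution: /h/ → /l/, giving /ɛlɪlguʒðe/.
Under (C)V, the unsyllabifiable consonants are /l/, /ʒ/ (no codas are permitted; onsets are limited to one consonant).
Epenthesis after each stranded consonant: /l/ → /lɪ/, /ʒ/ → /ʒu/.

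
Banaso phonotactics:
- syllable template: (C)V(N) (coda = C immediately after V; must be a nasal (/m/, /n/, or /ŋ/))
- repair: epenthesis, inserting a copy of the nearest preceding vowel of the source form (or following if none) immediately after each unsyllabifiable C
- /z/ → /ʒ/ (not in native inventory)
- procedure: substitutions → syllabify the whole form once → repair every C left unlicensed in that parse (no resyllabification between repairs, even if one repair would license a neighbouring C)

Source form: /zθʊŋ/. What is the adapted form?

ʒʊθʊŋ

Substitution: /z/ → /ʒ/, giving /ʒθʊŋ/.
Under (C)V(N), the unsyllabifiable consonants are /ʒ/ (only a nasal (/m/, /n/, or /ŋ/) is licensed in coda position; onsets are limited to one consonant).
Each unlicensed consonant becomes the onset of a new syllable: /ʒ/ → /ʒʊ/.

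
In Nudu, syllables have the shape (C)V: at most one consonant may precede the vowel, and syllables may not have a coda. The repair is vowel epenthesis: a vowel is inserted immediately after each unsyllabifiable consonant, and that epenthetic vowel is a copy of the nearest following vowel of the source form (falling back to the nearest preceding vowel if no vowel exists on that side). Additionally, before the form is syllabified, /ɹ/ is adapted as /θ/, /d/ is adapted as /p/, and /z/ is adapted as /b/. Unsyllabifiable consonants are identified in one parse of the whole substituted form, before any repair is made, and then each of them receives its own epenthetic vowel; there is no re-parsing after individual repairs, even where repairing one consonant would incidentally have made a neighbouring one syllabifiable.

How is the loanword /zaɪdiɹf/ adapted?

Substitution: /z/ → /b/, /d/ → /p/, /ɹ/ → /θ/, giving /baɪpiθf/.
Syllabifying with onset maximization leaves /θ/, /f/ stranded (no codas are permitted; onsets are limited to one consonant).
Inserting the epenthetic vowel yields /θ/ → /θi/, /f/ → /fi/.

baɪpiθifi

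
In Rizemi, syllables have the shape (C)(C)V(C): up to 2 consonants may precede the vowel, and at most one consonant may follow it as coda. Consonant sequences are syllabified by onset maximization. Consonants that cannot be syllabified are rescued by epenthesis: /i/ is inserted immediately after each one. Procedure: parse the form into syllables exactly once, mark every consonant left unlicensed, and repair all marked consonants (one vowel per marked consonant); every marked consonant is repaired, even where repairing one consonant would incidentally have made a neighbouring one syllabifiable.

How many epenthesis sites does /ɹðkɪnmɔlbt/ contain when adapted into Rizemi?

The unsyllabifiable consonants are /ɹ/, /b/, /t/; each receives one epenthetic vowel.

3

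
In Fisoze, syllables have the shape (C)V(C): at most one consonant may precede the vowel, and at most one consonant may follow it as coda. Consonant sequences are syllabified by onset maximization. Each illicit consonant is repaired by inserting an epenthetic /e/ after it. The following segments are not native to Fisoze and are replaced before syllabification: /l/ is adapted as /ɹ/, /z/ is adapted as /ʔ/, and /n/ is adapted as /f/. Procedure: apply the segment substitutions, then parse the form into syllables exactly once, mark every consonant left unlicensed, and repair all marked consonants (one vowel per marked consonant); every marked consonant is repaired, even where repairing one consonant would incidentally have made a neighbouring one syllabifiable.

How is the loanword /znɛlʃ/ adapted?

Substitution: /z/ → /ʔ/, /n/ → /f/, /l/ → /ɹ/, giving /ʔfɛɹʃ/.
Under (C)V(C), the unsyllabifiable consonants are /ʔ/, /ʃ/ (at most one coda consonant is licensed; onsets are limited to one consonant).
Inserting the epenthetic vowel yields /ʔ/ → /ʔe/, /ʃ/ → /ʃe/.

ʔefɛɹʃe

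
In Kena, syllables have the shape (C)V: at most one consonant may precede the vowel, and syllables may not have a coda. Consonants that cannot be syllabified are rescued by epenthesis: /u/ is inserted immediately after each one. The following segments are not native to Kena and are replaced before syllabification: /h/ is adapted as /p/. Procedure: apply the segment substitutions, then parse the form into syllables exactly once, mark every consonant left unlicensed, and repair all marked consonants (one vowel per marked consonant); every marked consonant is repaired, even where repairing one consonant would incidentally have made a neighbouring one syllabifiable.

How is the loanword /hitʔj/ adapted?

Substitution: /h/ → /p/, giving /pitʔj/.
Under (C)V, the unsyllabifiable consonants are /t/, /ʔ/, /j/ (no codas are permitted; onsets are limited to one consonant).
Each unlicensed consonant becomes the onset of a new syllable: /t/ → /tu/, /ʔ/ → /ʔu/, /j/ → /ju/.

pituʔuju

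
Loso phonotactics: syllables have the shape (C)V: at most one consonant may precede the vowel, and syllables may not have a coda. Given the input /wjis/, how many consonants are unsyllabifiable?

The consonants /w/, /s/ cannot be parsed into a legal (C)V syllable (no codas are permitted; onsets are limited to one consonant).

2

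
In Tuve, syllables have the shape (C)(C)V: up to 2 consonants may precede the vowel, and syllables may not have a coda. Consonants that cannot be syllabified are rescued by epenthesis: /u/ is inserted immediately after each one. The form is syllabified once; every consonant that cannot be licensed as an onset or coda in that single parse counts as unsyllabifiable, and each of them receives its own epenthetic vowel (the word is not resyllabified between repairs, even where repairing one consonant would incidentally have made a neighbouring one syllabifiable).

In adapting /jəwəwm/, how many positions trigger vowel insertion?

2

The unsyllabifiable consonants are /w/, /m/; each receives one epenthetic vowel.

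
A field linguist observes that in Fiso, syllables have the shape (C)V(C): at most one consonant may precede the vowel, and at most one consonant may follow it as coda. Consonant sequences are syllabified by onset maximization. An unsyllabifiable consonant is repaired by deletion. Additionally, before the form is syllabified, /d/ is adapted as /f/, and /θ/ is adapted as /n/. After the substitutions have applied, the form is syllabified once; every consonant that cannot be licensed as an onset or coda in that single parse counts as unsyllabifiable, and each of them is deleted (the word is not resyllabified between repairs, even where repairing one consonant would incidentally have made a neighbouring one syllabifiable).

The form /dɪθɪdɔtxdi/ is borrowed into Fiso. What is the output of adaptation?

fɪnɪfɔtfi

Substitution: /d/ → /f/, /θ/ → /n/, giving /fɪnɪfɔtxfi/.
Syllabifying with onset maximization leaves /x/ stranded (at most one coda consonant is licensed; onsets are limited to one consonant).
Deleting the stranded consonants removes /x/.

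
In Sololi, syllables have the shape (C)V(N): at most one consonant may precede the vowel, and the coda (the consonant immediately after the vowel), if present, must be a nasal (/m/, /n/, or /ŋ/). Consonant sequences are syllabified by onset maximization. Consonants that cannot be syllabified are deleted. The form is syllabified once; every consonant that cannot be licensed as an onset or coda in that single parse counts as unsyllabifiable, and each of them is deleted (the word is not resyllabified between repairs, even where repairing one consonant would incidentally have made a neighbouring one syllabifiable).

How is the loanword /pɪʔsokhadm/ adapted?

pɪsoha

Under (C)V(N), the unsyllabifiable consonants are /ʔ/, /k/, /d/, /m/ (only a nasal (/m/, /n/, or /ŋ/) is licensed in coda position; onsets are limited to one consonant).
Deletion applies to /ʔ/, /k/, /d/, /m/.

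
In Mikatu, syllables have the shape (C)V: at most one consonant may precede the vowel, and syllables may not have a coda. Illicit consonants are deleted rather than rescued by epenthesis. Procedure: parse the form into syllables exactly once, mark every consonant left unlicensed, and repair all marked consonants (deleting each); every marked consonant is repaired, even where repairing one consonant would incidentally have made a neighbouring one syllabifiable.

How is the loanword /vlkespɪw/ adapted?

kepɪ

The consonants /v/, /l/, /s/, /w/ cannot be parsed into a legal (C)V syllable (no codas are permitted; onsets are limited to one consonant).
Deletion applies to /v/, /l/, /s/, /w/.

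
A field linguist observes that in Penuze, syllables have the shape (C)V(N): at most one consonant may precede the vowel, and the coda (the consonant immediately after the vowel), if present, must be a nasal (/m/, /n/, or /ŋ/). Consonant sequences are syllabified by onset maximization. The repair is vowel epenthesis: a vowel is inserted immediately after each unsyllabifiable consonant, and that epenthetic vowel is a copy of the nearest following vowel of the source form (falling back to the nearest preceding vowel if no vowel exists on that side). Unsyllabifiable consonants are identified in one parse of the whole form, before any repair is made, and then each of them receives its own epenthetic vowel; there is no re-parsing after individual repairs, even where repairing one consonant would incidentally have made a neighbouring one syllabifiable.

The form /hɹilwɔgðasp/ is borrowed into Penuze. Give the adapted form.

The consonants /h/, /l/, /g/, /s/, /p/ cannot be parsed into a legal (C)V(N) syllable (only a nasal (/m/, /n/, or /ŋ/) is licensed in coda position; onsets are limited to one consonant).
Inserting the epenthetic vowel yields /h/ → /hi/, /l/ → /lɔ/, /g/ → /ga/, /s/ → /sa/, /p/ → /pa/.

hiɹilɔwɔgaðasapa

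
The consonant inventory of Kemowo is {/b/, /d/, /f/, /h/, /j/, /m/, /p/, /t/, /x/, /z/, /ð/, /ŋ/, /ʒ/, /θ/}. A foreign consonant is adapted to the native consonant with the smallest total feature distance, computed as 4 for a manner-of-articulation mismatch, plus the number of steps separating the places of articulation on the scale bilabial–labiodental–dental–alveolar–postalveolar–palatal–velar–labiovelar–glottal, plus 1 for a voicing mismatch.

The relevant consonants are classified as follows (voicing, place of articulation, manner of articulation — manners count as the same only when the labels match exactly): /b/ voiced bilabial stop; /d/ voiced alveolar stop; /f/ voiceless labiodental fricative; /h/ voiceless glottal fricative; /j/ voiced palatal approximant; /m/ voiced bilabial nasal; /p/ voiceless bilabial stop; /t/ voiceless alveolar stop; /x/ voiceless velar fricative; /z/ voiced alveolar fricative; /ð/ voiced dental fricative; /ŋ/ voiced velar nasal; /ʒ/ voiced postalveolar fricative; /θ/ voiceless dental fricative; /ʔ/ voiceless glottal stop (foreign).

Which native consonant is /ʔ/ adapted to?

/h/ is closest: manner differs (stop→fricative, +4), place distance 0 (glottal→glottal), same voicing; total 4. Next closest is /t/ at distance 5.

h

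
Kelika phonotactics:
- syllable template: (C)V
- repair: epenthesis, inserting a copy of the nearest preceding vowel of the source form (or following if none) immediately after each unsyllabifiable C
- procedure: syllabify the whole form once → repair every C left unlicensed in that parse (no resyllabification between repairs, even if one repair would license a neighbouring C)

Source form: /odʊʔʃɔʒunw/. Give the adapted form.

odʊʔʊʃɔʒunuwu

The consonants /ʔ/, /n/, /w/ cannot be parsed into a legal (C)V syllable (no codas are permitted; onsets are limited to one consonant).
Each unlicensed consonant becomes the onset of a new syllable: /ʔ/ → /ʔʊ/, /n/ → /nu/, /w/ → /wu/.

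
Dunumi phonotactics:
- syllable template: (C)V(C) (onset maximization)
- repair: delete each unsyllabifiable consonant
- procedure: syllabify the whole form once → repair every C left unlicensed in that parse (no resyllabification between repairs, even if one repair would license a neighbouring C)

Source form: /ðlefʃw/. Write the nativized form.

lef

The consonants /ð/, /ʃ/, /w/ cannot be parsed into a legal (C)V(C) syllable (at most one coda consonant is licensed; onsets are limited to one consonant).
Deleting the stranded consonants removes /ð/, /ʃ/, /w/.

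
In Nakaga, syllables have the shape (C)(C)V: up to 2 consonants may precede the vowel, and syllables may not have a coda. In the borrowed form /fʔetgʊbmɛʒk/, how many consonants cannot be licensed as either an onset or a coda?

Under (C)(C)V, the unsyllabifiable consonants are /ʒ/, /k/ (no codas are permitted; onsets may contain at most 2 consonants).

2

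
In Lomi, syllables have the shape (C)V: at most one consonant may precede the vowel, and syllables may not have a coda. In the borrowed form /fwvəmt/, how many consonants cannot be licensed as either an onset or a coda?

Syllabifying with onset maximization leaves /f/, /w/, /m/, /t/ stranded (no codas are permitted; onsets are limited to one consonant).

4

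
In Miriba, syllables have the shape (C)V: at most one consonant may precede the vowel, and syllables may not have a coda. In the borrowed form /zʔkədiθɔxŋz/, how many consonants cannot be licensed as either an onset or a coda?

Syllabifying with onset maximization leaves /z/, /ʔ/, /x/, /ŋ/, /z/ stranded (no codas are permitted; onsets are limited to one consonant).

5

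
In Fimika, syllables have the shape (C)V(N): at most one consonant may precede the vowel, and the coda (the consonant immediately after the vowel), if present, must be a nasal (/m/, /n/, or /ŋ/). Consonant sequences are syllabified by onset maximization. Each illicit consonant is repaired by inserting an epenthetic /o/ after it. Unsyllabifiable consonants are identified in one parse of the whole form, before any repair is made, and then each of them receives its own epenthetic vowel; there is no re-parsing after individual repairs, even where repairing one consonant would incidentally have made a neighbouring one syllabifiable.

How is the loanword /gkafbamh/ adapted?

gokafobamho

Under (C)V(N), the unsyllabifiable consonants are /g/, /f/, /h/ (only a nasal (/m/, /n/, or /ŋ/) is licensed in coda position; onsets are limited to one consonant).
Each unlicensed consonant becomes the onset of a new syllable: /g/ → /go/, /f/ → /fo/, /h/ → /ho/.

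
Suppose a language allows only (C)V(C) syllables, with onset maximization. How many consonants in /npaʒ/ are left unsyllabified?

1

Syllabifying with onset maximization leaves /n/ stranded (at most one coda consonant is licensed; onsets are limited to one consonant).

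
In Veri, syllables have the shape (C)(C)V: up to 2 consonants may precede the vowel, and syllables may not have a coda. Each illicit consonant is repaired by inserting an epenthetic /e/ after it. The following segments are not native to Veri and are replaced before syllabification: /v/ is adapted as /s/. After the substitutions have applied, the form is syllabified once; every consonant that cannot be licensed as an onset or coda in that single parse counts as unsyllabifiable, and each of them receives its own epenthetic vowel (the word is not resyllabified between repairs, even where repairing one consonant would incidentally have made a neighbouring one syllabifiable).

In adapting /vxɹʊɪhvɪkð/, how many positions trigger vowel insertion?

3

After substitution the input is /sxɹʊɪhsɪkð/.
The unsyllabifiable consonants are /s/, /k/, /ð/; each receives one epenthetic vowel.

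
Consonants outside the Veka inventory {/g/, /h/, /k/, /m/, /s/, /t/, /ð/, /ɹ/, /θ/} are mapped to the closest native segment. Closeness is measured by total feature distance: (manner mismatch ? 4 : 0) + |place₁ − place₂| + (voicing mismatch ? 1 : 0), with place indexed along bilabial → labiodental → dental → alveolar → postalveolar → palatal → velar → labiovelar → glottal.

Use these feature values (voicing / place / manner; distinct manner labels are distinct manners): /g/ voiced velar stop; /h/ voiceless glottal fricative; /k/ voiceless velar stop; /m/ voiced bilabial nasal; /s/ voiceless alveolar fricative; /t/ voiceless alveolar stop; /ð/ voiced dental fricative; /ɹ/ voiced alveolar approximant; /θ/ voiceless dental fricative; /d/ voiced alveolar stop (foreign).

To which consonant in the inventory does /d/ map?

t

/t/ is closest: same manner (stop), place distance 0 (alveolar→alveolar), voicing differs (+1); total 1. Next closest is /g/ at distance 3.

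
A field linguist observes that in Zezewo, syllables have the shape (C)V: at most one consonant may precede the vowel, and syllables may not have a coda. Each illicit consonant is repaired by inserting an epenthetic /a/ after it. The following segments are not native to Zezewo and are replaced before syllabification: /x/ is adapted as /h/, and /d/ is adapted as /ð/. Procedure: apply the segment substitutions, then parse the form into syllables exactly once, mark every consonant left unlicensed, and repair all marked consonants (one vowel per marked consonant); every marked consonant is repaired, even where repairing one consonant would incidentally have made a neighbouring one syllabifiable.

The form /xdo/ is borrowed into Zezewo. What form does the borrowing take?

Substitution: /x/ → /h/, /d/ → /ð/, giving /hðo/.
Under (C)V, the unsyllabifiable consonants are /h/ (no codas are permitted; onsets are limited to one consonant).
Inserting the epenthetic vowel yields /h/ → /ha/.

haðo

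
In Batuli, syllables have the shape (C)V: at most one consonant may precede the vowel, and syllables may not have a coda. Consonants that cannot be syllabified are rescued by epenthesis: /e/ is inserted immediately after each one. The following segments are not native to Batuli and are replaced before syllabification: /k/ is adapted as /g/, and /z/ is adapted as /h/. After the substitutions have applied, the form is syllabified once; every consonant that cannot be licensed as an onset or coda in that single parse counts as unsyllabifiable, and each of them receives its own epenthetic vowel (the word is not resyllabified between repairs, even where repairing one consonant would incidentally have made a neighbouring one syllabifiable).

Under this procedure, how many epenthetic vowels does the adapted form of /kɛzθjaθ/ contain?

3

After substitution the input is /gɛhθjaθ/.
The unsyllabifiable consonants are /h/, /θ/, /θ/; each receives one epenthetic vowel.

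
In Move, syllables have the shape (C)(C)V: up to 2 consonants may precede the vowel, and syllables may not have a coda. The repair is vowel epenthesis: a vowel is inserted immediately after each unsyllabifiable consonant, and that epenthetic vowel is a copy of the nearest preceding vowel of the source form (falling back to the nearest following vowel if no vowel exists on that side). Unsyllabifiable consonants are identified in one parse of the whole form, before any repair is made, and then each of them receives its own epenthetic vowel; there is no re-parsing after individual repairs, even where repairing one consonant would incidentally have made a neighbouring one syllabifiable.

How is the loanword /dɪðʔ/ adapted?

dɪðɪʔɪ

The consonants /ð/, /ʔ/ cannot be parsed into a legal (C)(C)V syllable (no codas are permitted; onsets may contain at most 2 consonants).
Inserting the epenthetic vowel yields /ð/ → /ðɪ/, /ʔ/ → /ʔɪ/.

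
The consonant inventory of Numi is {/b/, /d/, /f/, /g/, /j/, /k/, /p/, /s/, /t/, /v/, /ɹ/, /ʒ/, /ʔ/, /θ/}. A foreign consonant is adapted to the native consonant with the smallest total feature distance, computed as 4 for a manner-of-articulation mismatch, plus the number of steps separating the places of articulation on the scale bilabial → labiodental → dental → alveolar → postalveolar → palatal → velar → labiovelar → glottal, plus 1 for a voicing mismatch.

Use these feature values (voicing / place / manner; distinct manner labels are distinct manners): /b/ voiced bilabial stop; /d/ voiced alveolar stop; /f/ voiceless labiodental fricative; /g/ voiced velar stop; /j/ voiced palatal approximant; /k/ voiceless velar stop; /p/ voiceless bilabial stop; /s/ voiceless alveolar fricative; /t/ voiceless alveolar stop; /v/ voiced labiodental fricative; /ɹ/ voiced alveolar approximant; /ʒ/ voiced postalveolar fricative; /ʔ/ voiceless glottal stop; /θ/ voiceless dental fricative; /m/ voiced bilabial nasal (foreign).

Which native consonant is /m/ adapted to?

/b/ is closest: manner differs (nasal→stop, +4), place distance 0 (bilabial→bilabial), same voicing; total 4. Next closest is /p/ at distance 5.

b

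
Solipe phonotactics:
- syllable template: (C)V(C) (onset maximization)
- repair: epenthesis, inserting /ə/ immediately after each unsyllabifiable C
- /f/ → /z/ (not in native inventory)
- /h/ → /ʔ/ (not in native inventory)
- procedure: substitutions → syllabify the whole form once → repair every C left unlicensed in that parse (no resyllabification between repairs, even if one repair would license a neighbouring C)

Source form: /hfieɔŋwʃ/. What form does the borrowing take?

Substitution: /h/ → /ʔ/, /f/ → /z/, giving /ʔzieɔŋwʃ/.
Under (C)V(C), the unsyllabifiable consonants are /ʔ/, /w/, /ʃ/ (at most one coda consonant is licensed; onsets are limited to one consonant).
Epenthesis after each stranded consonant: /ʔ/ → /ʔə/, /w/ → /wə/, /ʃ/ → /ʃə/.

ʔəzieɔŋwəʃə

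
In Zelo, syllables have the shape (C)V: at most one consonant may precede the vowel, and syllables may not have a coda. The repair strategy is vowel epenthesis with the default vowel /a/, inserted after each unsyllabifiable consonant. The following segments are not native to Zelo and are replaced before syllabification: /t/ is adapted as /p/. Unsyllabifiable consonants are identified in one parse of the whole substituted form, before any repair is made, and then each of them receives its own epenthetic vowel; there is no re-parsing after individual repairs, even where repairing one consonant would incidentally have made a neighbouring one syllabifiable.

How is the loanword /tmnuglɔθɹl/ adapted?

Substitution: /t/ → /p/, giving /pmnuglɔθɹl/.
Under (C)V, the unsyllabifiable consonants are /p/, /m/, /g/, /θ/, /ɹ/, /l/ (no codas are permitted; onsets are limited to one consonant).
Each unlicensed consonant becomes the onset of a new syllable: /p/ → /pa/, /m/ → /ma/, /g/ → /ga/, /θ/ → /θa/, /ɹ/ → /ɹa/, /l/ → /la/.

pamanugalɔθaɹala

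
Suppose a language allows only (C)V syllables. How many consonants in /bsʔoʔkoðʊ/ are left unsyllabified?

Syllabifying with onset maximization leaves /b/, /s/, /ʔ/ stranded (no codas are permitted; onsets are limited to one consonant).

3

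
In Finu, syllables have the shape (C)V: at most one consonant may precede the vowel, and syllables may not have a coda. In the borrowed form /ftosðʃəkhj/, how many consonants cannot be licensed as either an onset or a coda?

The consonants /f/, /s/, /ð/, /k/, /h/, /j/ cannot be parsed into a legal (C)V syllable (no codas are permitted; onsets are limited to one consonant).

6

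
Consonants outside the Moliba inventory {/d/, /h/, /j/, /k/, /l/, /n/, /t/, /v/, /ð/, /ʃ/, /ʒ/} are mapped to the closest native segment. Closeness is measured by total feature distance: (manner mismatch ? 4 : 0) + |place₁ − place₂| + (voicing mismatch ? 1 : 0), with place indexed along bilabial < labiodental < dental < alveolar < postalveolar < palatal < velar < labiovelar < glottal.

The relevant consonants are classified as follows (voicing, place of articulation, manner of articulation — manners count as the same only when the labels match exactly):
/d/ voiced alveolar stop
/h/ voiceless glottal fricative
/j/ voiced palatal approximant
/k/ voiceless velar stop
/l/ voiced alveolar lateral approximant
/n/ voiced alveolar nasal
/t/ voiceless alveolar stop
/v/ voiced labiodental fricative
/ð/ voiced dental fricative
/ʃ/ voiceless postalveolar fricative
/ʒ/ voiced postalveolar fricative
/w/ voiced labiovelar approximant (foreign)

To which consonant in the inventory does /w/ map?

/j/ is closest: same manner (approximant), place distance 2 (labiovelar→palatal), same voicing; total 2. Next closest is /h/ at distance 6.

j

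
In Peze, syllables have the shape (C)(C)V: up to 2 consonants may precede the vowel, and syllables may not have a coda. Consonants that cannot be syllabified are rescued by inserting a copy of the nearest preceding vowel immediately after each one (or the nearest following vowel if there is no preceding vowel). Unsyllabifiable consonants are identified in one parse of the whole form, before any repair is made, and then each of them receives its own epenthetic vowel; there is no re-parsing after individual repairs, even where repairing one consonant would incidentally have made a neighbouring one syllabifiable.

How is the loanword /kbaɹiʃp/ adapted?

kbaɹiʃipi

Syllabifying with onset maximization leaves /ʃ/, /p/ stranded (no codas are permitted; onsets may contain at most 2 consonants).
Inserting the epenthetic vowel yields /ʃ/ → /ʃi/, /p/ → /pi/.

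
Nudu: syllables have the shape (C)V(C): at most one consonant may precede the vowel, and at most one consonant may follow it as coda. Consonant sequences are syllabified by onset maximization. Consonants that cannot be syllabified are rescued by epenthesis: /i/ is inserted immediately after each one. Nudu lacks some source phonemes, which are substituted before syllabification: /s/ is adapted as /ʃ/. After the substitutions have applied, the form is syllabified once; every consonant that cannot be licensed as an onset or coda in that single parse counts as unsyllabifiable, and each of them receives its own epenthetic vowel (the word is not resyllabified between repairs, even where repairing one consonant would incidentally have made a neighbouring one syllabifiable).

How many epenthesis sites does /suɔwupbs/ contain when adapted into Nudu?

2

After substitution the input is /ʃuɔwupbʃ/.
The unsyllabifiable consonants are /b/, /ʃ/; each receives one epenthetic vowel.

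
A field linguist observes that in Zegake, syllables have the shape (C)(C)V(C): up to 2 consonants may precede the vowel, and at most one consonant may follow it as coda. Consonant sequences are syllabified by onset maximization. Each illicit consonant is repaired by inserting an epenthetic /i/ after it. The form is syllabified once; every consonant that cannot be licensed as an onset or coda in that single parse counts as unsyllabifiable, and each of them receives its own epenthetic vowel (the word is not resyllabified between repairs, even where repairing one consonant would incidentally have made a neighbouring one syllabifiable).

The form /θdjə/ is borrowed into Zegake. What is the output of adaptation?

The consonants /θ/ cannot be parsed into a legal (C)(C)V(C) syllable (at most one coda consonant is licensed; onsets may contain at most 2 consonants).
Epenthesis after each stranded consonant: /θ/ → /θi/.

θidjə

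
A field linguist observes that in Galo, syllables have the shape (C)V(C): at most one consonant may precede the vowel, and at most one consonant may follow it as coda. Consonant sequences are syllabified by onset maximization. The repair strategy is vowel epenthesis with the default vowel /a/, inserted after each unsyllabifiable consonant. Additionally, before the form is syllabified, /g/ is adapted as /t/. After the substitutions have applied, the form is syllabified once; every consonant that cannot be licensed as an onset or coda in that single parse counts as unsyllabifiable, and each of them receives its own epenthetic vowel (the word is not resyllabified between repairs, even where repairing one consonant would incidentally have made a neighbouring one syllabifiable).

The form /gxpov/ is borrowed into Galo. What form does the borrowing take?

Substitution: /g/ → /t/, giving /txpov/.
Under (C)V(C), the unsyllabifiable consonants are /t/, /x/ (at most one coda consonant is licensed; onsets are limited to one consonant).
Epenthesis after each stranded consonant: /t/ → /ta/, /x/ → /xa/.

taxapov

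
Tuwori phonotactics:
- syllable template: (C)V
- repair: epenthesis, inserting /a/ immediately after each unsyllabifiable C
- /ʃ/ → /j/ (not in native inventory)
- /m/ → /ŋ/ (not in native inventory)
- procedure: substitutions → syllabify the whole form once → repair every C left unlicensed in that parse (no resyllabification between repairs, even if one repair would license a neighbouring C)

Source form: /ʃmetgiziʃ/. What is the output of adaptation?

jaŋetagizija

Substitution: /ʃ/ → /j/, /m/ → /ŋ/, giving /jŋetgizij/.
Syllabifying with onset maximization leaves /j/, /t/, /j/ stranded (no codas are permitted; onsets are limited to one consonant).
Epenthesis after each stranded consonant: /j/ → /ja/, /t/ → /ta/, /j/ → /ja/.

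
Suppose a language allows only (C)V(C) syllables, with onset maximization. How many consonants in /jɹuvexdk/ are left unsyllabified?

3

Under (C)V(C), the unsyllabifiable consonants are /j/, /d/, /k/ (at most one coda consonant is licensed; onsets are limited to one consonant).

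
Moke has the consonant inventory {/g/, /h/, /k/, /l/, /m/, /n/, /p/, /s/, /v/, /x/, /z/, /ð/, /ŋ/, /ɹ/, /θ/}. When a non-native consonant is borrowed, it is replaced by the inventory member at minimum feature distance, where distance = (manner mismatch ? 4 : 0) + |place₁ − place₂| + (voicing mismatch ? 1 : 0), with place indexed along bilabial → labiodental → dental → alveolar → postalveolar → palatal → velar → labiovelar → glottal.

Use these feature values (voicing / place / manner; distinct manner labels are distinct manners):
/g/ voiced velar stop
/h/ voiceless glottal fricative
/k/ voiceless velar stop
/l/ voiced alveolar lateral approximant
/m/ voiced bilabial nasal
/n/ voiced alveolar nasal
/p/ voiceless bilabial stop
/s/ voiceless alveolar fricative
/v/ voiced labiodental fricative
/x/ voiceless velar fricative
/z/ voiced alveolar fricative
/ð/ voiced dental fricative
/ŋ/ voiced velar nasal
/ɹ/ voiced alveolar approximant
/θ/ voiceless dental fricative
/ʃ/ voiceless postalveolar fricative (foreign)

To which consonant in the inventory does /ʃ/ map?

s

/s/ is closest: same manner (fricative), place distance 1 (postalveolar→alveolar), same voicing; total 1. Next closest is /x/ at distance 2.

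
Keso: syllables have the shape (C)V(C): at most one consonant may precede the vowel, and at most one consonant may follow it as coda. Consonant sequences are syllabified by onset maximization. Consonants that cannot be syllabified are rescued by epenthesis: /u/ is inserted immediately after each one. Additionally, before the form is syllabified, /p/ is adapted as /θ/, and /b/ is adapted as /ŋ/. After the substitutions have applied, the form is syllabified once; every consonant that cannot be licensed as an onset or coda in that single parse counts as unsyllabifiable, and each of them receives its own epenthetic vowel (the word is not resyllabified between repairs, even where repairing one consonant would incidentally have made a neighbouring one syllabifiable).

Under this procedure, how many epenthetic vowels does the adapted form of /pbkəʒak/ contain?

After substitution the input is /θŋkəʒak/.
The unsyllabifiable consonants are /θ/, /ŋ/; each receives one epenthetic vowel.

2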